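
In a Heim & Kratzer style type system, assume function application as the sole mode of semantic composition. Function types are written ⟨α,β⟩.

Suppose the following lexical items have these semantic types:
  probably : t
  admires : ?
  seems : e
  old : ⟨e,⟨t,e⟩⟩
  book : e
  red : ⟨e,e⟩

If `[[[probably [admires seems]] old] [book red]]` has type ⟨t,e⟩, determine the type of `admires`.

⟨e,⟨t,⟨⟨e,⟨t,e⟩⟩,⟨e,⟨t,e⟩⟩⟩⟩⟩

At [[[probably [admires seems]] old] [book red]] (required: ⟨t,e⟩): [book red] is e, which is not a function with range ⟨t,e⟩; hence [[probably [admires seems]] old] is the functor — type ⟨e,⟨t,e⟩⟩.
At [[probably [admires seems]] old] (required: ⟨e,⟨t,e⟩⟩): old is ⟨e,⟨t,e⟩⟩, which is not a function with range ⟨e,⟨t,e⟩⟩; hence [probably [admires seems]] is the functor — type ⟨⟨e,⟨t,e⟩⟩,⟨e,⟨t,e⟩⟩⟩.
At [probably [admires seems]] (required: ⟨⟨e,⟨t,e⟩⟩,⟨e,⟨t,e⟩⟩⟩): probably is t, which is not a function with range ⟨⟨e,⟨t,e⟩⟩,⟨e,⟨t,e⟩⟩⟩; hence [admires seems] is the functor — type ⟨t,⟨⟨e,⟨t,e⟩⟩,⟨e,⟨t,e⟩⟩⟩⟩.
At [admires seems] (required: ⟨t,⟨⟨e,⟨t,e⟩⟩,⟨e,⟨t,e⟩⟩⟩⟩): seems is e, which is not a function with range ⟨t,⟨⟨e,⟨t,e⟩⟩,⟨e,⟨t,e⟩⟩⟩⟩; hence admires is the functor — type ⟨e,⟨t,⟨⟨e,⟨t,e⟩⟩,⟨e,⟨t,e⟩⟩⟩⟩⟩.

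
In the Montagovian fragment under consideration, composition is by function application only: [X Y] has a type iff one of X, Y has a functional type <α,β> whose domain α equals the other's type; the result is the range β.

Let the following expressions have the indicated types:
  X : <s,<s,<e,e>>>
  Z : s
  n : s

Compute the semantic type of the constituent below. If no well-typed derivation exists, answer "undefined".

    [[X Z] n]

At [X Z], X : <s,<s,<e,e>>> takes Z : s, giving <s,<e,e>>.
At [[X Z] n], [X Z] : <s,<e,e>> takes n : s, giving <e,e>.

<e,e>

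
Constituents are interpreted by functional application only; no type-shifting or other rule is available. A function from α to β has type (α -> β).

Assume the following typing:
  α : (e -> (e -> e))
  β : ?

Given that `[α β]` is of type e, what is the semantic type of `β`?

((e -> (e -> e)) -> e)

[α β] must have type e. The sister α has type (e -> (e -> e)); that is not a function onto e, so β must be the functor, of type ((e -> (e -> e)) -> e).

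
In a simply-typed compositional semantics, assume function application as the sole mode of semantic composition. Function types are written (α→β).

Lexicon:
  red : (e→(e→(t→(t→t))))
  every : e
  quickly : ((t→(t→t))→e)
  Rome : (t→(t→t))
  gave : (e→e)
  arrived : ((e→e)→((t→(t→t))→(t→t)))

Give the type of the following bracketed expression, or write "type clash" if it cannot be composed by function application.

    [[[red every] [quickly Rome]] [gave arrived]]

[red every]: functor red : (e→(e→(t→(t→t)))), argument every : e; result (e→(t→(t→t))).
[quickly Rome]: functor quickly : ((t→(t→t))→e), argument Rome : (t→(t→t)); result e.
[[red every] [quickly Rome]]: functor [red every] : (e→(t→(t→t))), argument [quickly Rome] : e; result (t→(t→t)).
[gave arrived]: functor arrived : ((e→e)→((t→(t→t))→(t→t))), argument gave : (e→e); result ((t→(t→t))→(t→t)).
[[[red every] [quickly Rome]] [gave arrived]]: functor [gave arrived] : ((t→(t→t))→(t→t)), argument [[red every] [quickly Rome]] : (t→(t→t)); result (t→t).

(t→t)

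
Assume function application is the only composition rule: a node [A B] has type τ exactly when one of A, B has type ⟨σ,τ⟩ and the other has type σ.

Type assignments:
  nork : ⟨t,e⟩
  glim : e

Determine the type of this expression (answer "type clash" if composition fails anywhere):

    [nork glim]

At [nork glim]: neither ⟨t,e⟩ nor e can take the other as argument; the node is ill-typed.

type clash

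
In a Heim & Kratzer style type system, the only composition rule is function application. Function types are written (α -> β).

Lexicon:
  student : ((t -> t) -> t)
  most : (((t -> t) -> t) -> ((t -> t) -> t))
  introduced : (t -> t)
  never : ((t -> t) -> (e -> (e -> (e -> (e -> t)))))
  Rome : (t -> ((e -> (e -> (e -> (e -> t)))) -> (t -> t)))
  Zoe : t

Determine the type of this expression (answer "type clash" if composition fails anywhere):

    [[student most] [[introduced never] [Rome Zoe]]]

[student most]: functor most : (((t -> t) -> t) -> ((t -> t) -> t)), argument student : ((t -> t) -> t); result ((t -> t) -> t).
[introduced never]: functor never : ((t -> t) -> (e -> (e -> (e -> (e -> t))))), argument introduced : (t -> t); result (e -> (e -> (e -> (e -> t)))).
[Rome Zoe]: functor Rome : (t -> ((e -> (e -> (e -> (e -> t)))) -> (t -> t))), argument Zoe : t; result ((e -> (e -> (e -> (e -> t)))) -> (t -> t)).
[[introduced never] [Rome Zoe]]: functor [Rome Zoe] : ((e -> (e -> (e -> (e -> t)))) -> (t -> t)), argument [introduced never] : (e -> (e -> (e -> (e -> t)))); result (t -> t).
[[student most] [[introduced never] [Rome Zoe]]]: functor [student most] : ((t -> t) -> t), argument [[introduced never] [Rome Zoe]] : (t -> t); result t.

t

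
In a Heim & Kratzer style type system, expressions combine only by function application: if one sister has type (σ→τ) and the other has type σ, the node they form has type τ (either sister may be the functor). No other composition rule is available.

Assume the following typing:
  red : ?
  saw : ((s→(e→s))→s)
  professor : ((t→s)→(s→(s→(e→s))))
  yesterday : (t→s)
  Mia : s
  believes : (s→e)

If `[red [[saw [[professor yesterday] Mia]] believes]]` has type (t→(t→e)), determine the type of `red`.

(e→(t→(t→e)))

[red [[saw [[professor yesterday] Mia]] believes]] is required to be (t→(t→e)). [[saw [[professor yesterday] Mia]] believes] : e cannot yield (t→(t→e)) as functor, so red : (e→(t→(t→e))).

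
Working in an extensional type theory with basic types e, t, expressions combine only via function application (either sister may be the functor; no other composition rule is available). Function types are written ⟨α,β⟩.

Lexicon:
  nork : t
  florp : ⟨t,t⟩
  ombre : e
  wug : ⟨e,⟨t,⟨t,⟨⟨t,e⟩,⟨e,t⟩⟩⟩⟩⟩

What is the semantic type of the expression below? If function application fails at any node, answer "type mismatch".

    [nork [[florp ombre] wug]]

type mismatch

At [florp ombre]: neither ⟨t,t⟩ nor e can take the other as argument; the node is ill-typed.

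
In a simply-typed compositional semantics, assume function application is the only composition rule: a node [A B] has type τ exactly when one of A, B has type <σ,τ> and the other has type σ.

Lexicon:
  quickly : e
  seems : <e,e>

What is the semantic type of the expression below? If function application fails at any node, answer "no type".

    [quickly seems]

[quickly seems]: functor seems : <e,e>, argument quickly : e; result e.

e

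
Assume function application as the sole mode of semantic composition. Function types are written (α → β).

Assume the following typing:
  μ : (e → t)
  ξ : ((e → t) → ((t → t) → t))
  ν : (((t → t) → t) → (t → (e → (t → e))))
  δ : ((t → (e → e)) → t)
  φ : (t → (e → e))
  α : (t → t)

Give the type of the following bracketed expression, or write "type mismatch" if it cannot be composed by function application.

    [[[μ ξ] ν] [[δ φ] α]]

(e → (t → e))

[μ ξ]: functor ξ : ((e → t) → ((t → t) → t)), argument μ : (e → t); result ((t → t) → t).
[[μ ξ] ν]: functor ν : (((t → t) → t) → (t → (e → (t → e)))), argument [μ ξ] : ((t → t) → t); result (t → (e → (t → e))).
[δ φ]: functor δ : ((t → (e → e)) → t), argument φ : (t → (e → e)); result t.
[[δ φ] α]: functor α : (t → t), argument [δ φ] : t; result t.
[[[μ ξ] ν] [[δ φ] α]]: functor [[μ ξ] ν] : (t → (e → (t → e))), argument [[δ φ] α] : t; result (e → (t → e)).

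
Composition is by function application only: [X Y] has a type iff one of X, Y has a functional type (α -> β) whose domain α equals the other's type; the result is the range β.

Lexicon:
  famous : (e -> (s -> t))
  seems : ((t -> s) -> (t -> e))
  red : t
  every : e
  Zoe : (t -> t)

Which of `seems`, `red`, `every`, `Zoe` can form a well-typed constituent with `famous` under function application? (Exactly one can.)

seems : ((t -> s) -> (t -> e)) — famous needs e; seems needs (t -> s); neither fits.
red : t — famous needs e; red needs nothing (atomic); neither fits.
every — combines: famous : (e -> (s -> t)) takes every : e as argument, giving (s -> t).
Zoe : (t -> t) — famous needs e; Zoe needs t; neither fits.

every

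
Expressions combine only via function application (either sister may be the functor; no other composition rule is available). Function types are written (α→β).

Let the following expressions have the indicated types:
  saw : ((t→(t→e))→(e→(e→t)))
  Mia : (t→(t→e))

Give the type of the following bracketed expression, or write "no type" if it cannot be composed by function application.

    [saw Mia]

(e→(e→t))

[saw Mia]: ((t→(t→e))→(e→(e→t))) applied to (t→(t→e)) yields (e→(e→t)).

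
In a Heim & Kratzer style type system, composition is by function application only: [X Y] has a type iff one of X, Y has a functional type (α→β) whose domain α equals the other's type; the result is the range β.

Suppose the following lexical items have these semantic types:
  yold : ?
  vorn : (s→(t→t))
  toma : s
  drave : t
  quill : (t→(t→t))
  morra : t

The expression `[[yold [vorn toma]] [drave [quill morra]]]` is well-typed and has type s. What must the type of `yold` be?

((t→t)→(t→s))

[[yold [vorn toma]] [drave [quill morra]]] must have type s. The sister [drave [quill morra]] has type t; that is not a function onto s, so [yold [vorn toma]] must be the functor, of type (t→s).
[yold [vorn toma]] must have type (t→s). The sister [vorn toma] has type (t→t); that is not a function onto (t→s), so yold must be the functor, of type ((t→t)→(t→s)).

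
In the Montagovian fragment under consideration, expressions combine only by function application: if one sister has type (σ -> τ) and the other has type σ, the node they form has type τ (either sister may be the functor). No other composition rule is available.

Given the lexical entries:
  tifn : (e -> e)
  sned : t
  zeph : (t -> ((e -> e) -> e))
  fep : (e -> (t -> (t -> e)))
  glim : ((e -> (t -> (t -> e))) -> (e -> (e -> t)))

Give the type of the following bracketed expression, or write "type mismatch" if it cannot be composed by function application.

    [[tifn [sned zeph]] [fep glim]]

[sned zeph]: (t -> ((e -> e) -> e)) applied to t yields ((e -> e) -> e).
[tifn [sned zeph]]: ((e -> e) -> e) applied to (e -> e) yields e.
[fep glim]: ((e -> (t -> (t -> e))) -> (e -> (e -> t))) applied to (e -> (t -> (t -> e))) yields (e -> (e -> t)).
[[tifn [sned zeph]] [fep glim]]: (e -> (e -> t)) applied to e yields (e -> t).

(e -> t)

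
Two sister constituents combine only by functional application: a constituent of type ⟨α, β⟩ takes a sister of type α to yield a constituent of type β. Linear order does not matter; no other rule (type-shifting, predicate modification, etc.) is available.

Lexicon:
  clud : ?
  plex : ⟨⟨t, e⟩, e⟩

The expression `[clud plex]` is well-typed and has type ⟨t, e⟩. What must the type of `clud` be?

⟨⟨⟨t, e⟩, e⟩, ⟨t, e⟩⟩

At [clud plex] (required: ⟨t, e⟩): plex is ⟨⟨t, e⟩, e⟩, which is not a function with range ⟨t, e⟩; hence clud is the functor — type ⟨⟨⟨t, e⟩, e⟩, ⟨t, e⟩⟩.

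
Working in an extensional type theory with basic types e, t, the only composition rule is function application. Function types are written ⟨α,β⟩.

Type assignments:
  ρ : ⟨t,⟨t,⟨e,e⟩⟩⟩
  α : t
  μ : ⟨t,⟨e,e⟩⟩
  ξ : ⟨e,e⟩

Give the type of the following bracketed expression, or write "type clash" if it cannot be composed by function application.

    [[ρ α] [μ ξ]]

[ρ α] — ρ of type ⟨t,⟨t,⟨e,e⟩⟩⟩ combines with α of type t: type ⟨t,⟨e,e⟩⟩.
[μ ξ]: ⟨t,⟨e,e⟩⟩ and ⟨e,e⟩ cannot combine by function application — type clash.

type clash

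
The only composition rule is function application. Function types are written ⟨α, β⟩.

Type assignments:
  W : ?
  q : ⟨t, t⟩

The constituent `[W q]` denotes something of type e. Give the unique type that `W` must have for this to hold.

⟨⟨t, t⟩, e⟩

At [W q] (required: e): q is ⟨t, t⟩, which is not a function with range e; hence W is the functor — type ⟨⟨t, t⟩, e⟩.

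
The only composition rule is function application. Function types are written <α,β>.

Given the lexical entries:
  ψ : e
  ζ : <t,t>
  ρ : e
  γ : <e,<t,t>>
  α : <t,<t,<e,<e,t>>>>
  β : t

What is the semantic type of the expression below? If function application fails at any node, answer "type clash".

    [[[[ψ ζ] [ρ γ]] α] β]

type clash

[ψ ζ]: e with <t,t> — neither is a function whose domain matches the other; composition fails here.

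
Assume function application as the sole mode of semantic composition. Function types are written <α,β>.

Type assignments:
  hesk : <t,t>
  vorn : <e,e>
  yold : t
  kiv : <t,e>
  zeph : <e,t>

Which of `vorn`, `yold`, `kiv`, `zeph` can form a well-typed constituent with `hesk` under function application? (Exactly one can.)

vorn : <e,e> — neither side's domain matches the other.
yold — combines: hesk : <t,t> takes yold : t as argument, giving t.
kiv : <t,e> — neither side's domain matches the other.
zeph : <e,t> — neither side's domain matches the other.

yold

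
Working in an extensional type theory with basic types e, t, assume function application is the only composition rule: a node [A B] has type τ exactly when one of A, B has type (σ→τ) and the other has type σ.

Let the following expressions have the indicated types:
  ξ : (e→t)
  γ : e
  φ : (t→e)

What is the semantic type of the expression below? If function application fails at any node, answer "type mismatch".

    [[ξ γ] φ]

[ξ γ]: functor ξ : (e→t), argument γ : e; result t.
[[ξ γ] φ]: functor φ : (t→e), argument [ξ γ] : t; result e.

e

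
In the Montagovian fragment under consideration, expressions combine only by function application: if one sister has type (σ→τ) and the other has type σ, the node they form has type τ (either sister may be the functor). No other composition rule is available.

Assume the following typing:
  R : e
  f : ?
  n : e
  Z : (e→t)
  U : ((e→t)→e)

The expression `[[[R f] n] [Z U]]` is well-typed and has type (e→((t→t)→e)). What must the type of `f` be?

(e→(e→(e→(e→((t→t)→e)))))

[[[R f] n] [Z U]] must have type (e→((t→t)→e)). The sister [Z U] has type e; that is not a function onto (e→((t→t)→e)), so [[R f] n] must be the functor, of type (e→(e→((t→t)→e))).
[[R f] n] must have type (e→(e→((t→t)→e))). The sister n has type e; that is not a function onto (e→(e→((t→t)→e))), so [R f] must be the functor, of type (e→(e→(e→((t→t)→e)))).
[R f] must have type (e→(e→(e→((t→t)→e)))). The sister R has type e; that is not a function onto (e→(e→(e→((t→t)→e)))), so f must be the functor, of type (e→(e→(e→(e→((t→t)→e))))).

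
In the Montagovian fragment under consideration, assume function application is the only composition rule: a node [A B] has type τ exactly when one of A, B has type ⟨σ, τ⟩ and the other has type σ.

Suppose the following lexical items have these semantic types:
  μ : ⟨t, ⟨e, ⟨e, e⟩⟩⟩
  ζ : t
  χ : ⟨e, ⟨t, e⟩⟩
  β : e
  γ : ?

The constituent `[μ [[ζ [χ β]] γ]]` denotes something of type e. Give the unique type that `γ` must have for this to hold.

For [μ [[ζ [χ β]] γ]] to have type e with μ of type ⟨t, ⟨e, ⟨e, e⟩⟩⟩, [[ζ [χ β]] γ] must be the function: [[ζ [χ β]] γ] : ⟨⟨t, ⟨e, ⟨e, e⟩⟩⟩, e⟩.
For [[ζ [χ β]] γ] to have type ⟨⟨t, ⟨e, ⟨e, e⟩⟩⟩, e⟩ with [ζ [χ β]] of type e, γ must be the function: γ : ⟨e, ⟨⟨t, ⟨e, ⟨e, e⟩⟩⟩, e⟩⟩.

⟨e, ⟨⟨t, ⟨e, ⟨e, e⟩⟩⟩, e⟩⟩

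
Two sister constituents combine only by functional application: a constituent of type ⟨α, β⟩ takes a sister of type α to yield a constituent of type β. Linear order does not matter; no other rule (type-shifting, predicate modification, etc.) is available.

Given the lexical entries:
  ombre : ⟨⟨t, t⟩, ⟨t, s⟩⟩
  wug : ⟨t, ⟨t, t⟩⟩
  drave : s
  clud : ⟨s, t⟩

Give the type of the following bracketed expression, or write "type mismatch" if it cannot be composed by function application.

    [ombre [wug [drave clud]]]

⟨t, s⟩

[drave clud] — clud of type ⟨s, t⟩ combines with drave of type s: type t.
[wug [drave clud]] — wug of type ⟨t, ⟨t, t⟩⟩ combines with [drave clud] of type t: type ⟨t, t⟩.
[ombre [wug [drave clud]]] — ombre of type ⟨⟨t, t⟩, ⟨t, s⟩⟩ combines with [wug [drave clud]] of type ⟨t, t⟩: type ⟨t, s⟩.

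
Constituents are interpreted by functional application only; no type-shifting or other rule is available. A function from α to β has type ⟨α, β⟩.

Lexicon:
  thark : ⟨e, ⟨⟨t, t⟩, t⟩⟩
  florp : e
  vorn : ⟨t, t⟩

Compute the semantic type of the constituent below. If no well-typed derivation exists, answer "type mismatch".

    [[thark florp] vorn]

t

[thark florp]: functor thark : ⟨e, ⟨⟨t, t⟩, t⟩⟩, argument florp : e; result ⟨⟨t, t⟩, t⟩.
[[thark florp] vorn]: functor [thark florp] : ⟨⟨t, t⟩, t⟩, argument vorn : ⟨t, t⟩; result t.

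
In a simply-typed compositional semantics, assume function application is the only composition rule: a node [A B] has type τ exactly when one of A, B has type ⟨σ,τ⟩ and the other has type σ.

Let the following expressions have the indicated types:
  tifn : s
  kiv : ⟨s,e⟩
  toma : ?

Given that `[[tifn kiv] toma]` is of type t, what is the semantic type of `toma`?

⟨e,t⟩

At [[tifn kiv] toma] (required: t): [tifn kiv] is e, which is not a function with range t; hence toma is the functor — type ⟨e,t⟩.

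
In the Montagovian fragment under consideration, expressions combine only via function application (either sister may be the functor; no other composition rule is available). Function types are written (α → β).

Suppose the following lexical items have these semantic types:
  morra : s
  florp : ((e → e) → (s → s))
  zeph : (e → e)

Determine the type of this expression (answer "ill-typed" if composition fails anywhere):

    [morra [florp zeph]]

s

[florp zeph]: ((e → e) → (s → s)) applied to (e → e) yields (s → s).
[morra [florp zeph]]: (s → s) applied to s yields s.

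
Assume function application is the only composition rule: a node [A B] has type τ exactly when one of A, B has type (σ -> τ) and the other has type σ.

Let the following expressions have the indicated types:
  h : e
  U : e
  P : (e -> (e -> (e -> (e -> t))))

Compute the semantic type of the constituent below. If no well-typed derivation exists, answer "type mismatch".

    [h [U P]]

(e -> (e -> t))

At [U P], P : (e -> (e -> (e -> (e -> t)))) takes U : e, giving (e -> (e -> (e -> t))).
At [h [U P]], [U P] : (e -> (e -> (e -> t))) takes h : e, giving (e -> (e -> t)).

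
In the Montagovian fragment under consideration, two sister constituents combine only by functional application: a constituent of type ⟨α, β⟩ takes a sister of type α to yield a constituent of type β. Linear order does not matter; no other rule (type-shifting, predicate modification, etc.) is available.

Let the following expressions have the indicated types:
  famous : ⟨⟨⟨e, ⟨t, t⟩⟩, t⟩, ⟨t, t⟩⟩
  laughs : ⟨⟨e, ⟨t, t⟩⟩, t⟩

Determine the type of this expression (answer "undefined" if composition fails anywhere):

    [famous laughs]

[famous laughs] — famous of type ⟨⟨⟨e, ⟨t, t⟩⟩, t⟩, ⟨t, t⟩⟩ combines with laughs of type ⟨⟨e, ⟨t, t⟩⟩, t⟩: type ⟨t, t⟩.

⟨t, t⟩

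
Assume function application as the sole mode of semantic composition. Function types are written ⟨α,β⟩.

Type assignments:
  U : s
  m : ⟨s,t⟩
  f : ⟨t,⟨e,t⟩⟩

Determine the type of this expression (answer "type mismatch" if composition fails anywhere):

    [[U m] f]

⟨e,t⟩

At [U m], m : ⟨s,t⟩ takes U : s, giving t.
At [[U m] f], f : ⟨t,⟨e,t⟩⟩ takes [U m] : t, giving ⟨e,t⟩.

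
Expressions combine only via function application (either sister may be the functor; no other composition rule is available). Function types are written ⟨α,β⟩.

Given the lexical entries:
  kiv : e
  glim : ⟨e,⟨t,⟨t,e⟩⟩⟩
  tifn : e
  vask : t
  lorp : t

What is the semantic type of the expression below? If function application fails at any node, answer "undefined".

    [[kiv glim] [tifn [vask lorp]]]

[kiv glim]: ⟨e,⟨t,⟨t,e⟩⟩⟩ applied to e yields ⟨t,⟨t,e⟩⟩.
[vask lorp]: t and t cannot combine by function application — type clash.

undefined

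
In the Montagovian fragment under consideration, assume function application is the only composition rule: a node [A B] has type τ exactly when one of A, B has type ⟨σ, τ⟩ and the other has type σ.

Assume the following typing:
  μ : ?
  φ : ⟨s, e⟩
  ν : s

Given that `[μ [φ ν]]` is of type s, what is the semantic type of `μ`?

For [μ [φ ν]] to have type s with [φ ν] of type e, μ must be the function: μ : ⟨e, s⟩.

⟨e, s⟩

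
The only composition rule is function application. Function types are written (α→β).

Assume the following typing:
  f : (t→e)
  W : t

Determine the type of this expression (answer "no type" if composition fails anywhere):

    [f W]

e

[f W]: (t→e) applied to t yields e.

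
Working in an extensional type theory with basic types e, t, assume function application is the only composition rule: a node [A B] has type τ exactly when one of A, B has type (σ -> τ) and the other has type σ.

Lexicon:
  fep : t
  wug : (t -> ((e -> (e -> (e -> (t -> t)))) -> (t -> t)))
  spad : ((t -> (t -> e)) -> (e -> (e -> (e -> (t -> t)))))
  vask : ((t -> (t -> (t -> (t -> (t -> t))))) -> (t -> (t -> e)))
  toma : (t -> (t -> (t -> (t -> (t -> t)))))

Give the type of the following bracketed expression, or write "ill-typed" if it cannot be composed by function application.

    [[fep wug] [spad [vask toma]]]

[fep wug]: functor wug : (t -> ((e -> (e -> (e -> (t -> t)))) -> (t -> t))), argument fep : t; result ((e -> (e -> (e -> (t -> t)))) -> (t -> t)).
[vask toma]: functor vask : ((t -> (t -> (t -> (t -> (t -> t))))) -> (t -> (t -> e))), argument toma : (t -> (t -> (t -> (t -> (t -> t))))); result (t -> (t -> e)).
[spad [vask toma]]: functor spad : ((t -> (t -> e)) -> (e -> (e -> (e -> (t -> t))))), argument [vask toma] : (t -> (t -> e)); result (e -> (e -> (e -> (t -> t)))).
[[fep wug] [spad [vask toma]]]: functor [fep wug] : ((e -> (e -> (e -> (t -> t)))) -> (t -> t)), argument [spad [vask toma]] : (e -> (e -> (e -> (t -> t)))); result (t -> t).

(t -> t)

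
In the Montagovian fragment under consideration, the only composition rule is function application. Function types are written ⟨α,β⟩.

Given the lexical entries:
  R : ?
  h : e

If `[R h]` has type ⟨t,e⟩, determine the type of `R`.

[R h] must have type ⟨t,e⟩. The sister h has type e; that is not a function onto ⟨t,e⟩, so R must be the functor, of type ⟨e,⟨t,e⟩⟩.

⟨e,⟨t,e⟩⟩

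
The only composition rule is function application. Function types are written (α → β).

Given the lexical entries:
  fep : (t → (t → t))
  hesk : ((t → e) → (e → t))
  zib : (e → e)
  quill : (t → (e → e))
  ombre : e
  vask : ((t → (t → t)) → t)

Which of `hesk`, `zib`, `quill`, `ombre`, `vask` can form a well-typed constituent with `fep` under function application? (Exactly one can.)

vask

hesk : ((t → e) → (e → t)) — does not combine with fep.
zib : (e → e) — does not combine with fep.
quill : (t → (e → e)) — does not combine with fep.
ombre : e — does not combine with fep.
vask — combines: vask : ((t → (t → t)) → t) takes fep : (t → (t → t)) as argument, giving t.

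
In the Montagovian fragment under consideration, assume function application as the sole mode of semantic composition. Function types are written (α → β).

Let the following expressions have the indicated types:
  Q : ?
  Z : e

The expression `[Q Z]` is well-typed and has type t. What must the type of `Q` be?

[Q Z] must have type t. The sister Z has type e; that is not a function onto t, so Q must be the functor, of type (e → t).

(e → t)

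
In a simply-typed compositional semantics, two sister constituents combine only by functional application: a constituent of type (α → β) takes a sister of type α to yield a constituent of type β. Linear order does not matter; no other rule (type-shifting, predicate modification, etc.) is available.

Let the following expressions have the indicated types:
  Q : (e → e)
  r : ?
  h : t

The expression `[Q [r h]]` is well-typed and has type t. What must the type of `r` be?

(t → ((e → e) → t))

For [Q [r h]] to have type t with Q of type (e → e), [r h] must be the function: [r h] : ((e → e) → t).
For [r h] to have type ((e → e) → t) with h of type t, r must be the function: r : (t → ((e → e) → t)).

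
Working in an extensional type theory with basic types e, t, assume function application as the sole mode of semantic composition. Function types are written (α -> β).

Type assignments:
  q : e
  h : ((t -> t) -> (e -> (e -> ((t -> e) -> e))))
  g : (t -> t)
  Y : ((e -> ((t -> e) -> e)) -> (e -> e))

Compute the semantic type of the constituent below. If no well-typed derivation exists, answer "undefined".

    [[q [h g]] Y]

(e -> e)

[h g]: ((t -> t) -> (e -> (e -> ((t -> e) -> e)))) applied to (t -> t) yields (e -> (e -> ((t -> e) -> e))).
[q [h g]]: (e -> (e -> ((t -> e) -> e))) applied to e yields (e -> ((t -> e) -> e)).
[[q [h g]] Y]: ((e -> ((t -> e) -> e)) -> (e -> e)) applied to (e -> ((t -> e) -> e)) yields (e -> e).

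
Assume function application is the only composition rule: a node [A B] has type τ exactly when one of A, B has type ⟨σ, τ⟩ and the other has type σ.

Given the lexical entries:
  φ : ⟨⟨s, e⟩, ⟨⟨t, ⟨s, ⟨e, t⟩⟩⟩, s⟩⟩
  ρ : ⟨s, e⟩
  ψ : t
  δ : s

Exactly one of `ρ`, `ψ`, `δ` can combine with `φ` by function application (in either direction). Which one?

ρ — combines: φ : ⟨⟨s, e⟩, ⟨⟨t, ⟨s, ⟨e, t⟩⟩⟩, s⟩⟩ takes ρ : ⟨s, e⟩ as argument, giving ⟨⟨t, ⟨s, ⟨e, t⟩⟩⟩, s⟩.
ψ : t — φ needs ⟨s, e⟩; ψ needs nothing (atomic); neither fits.
δ : s — φ needs ⟨s, e⟩; δ needs nothing (atomic); neither fits.

ρ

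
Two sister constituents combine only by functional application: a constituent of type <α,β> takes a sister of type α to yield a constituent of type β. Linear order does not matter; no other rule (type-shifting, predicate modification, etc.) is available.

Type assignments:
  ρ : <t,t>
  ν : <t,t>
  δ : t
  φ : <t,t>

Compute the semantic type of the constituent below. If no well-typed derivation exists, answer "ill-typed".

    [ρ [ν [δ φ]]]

t

At [δ φ], φ : <t,t> takes δ : t, giving t.
At [ν [δ φ]], ν : <t,t> takes [δ φ] : t, giving t.
At [ρ [ν [δ φ]]], ρ : <t,t> takes [ν [δ φ]] : t, giving t.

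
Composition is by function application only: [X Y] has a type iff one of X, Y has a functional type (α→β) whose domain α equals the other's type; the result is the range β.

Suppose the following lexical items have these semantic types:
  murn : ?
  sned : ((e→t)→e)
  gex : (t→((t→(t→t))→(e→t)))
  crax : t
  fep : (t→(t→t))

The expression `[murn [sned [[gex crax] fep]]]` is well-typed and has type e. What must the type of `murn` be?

(e→e)

[murn [sned [[gex crax] fep]]] is required to be e. [sned [[gex crax] fep]] : e cannot yield e as functor, so murn : (e→e).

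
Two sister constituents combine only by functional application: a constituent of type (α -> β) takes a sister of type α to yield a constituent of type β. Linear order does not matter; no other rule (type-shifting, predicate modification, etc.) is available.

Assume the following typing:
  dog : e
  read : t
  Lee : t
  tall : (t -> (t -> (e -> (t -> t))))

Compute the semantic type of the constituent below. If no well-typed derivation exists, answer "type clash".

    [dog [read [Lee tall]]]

(t -> t)

At [Lee tall], tall : (t -> (t -> (e -> (t -> t)))) takes Lee : t, giving (t -> (e -> (t -> t))).
At [read [Lee tall]], [Lee tall] : (t -> (e -> (t -> t))) takes read : t, giving (e -> (t -> t)).
At [dog [read [Lee tall]]], [read [Lee tall]] : (e -> (t -> t)) takes dog : e, giving (t -> t).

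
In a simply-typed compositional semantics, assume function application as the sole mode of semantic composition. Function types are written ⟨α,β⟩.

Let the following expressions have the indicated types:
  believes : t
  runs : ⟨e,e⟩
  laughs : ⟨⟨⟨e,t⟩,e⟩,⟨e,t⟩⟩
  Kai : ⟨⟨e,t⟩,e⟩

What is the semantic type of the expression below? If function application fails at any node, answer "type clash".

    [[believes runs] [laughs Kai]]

type clash

At [believes runs]: neither t nor ⟨e,e⟩ can take the other as argument; the node is ill-typed.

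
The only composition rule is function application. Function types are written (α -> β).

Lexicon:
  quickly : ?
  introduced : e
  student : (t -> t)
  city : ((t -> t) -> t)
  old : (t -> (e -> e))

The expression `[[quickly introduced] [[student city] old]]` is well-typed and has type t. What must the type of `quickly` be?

[[quickly introduced] [[student city] old]] must have type t. The sister [[student city] old] has type (e -> e); that is not a function onto t, so [quickly introduced] must be the functor, of type ((e -> e) -> t).
[quickly introduced] must have type ((e -> e) -> t). The sister introduced has type e; that is not a function onto ((e -> e) -> t), so quickly must be the functor, of type (e -> ((e -> e) -> t)).

(e -> ((e -> e) -> t))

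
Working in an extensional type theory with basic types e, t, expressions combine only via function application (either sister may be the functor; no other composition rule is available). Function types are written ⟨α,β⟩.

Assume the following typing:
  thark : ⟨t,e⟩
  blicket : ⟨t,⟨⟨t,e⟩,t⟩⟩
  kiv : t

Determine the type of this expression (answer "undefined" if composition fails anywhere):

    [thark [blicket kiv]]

t

At [blicket kiv], blicket : ⟨t,⟨⟨t,e⟩,t⟩⟩ takes kiv : t, giving ⟨⟨t,e⟩,t⟩.
At [thark [blicket kiv]], [blicket kiv] : ⟨⟨t,e⟩,t⟩ takes thark : ⟨t,e⟩, giving t.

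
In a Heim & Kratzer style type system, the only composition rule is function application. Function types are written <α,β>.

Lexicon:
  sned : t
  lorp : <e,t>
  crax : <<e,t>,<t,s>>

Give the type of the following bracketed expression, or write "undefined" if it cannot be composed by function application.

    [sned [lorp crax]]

s

[lorp crax]: functor crax : <<e,t>,<t,s>>, argument lorp : <e,t>; result <t,s>.
[sned [lorp crax]]: functor [lorp crax] : <t,s>, argument sned : t; result s.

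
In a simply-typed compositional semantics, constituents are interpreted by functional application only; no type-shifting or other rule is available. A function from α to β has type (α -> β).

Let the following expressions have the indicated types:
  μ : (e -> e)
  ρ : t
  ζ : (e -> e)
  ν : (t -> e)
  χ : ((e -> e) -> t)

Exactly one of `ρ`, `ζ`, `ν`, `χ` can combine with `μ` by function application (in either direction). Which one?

χ

ρ : t — μ needs e; ρ needs nothing (atomic); neither fits.
ζ : (e -> e) — μ needs e; ζ needs e; neither fits.
ν : (t -> e) — μ needs e; ν needs t; neither fits.
χ — combines: χ : ((e -> e) -> t) takes μ : (e -> e) as argument, giving t.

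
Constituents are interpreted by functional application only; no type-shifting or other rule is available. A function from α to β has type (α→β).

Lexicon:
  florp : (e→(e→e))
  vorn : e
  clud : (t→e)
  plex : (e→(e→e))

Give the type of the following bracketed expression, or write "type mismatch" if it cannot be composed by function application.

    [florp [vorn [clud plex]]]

type mismatch

[clud plex]: (t→e) and (e→(e→e)) cannot combine by function application — type clash.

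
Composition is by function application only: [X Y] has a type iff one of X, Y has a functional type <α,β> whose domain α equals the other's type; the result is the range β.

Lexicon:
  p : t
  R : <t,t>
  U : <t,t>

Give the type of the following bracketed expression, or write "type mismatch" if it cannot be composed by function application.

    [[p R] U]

t

At [p R], R : <t,t> takes p : t, giving t.
At [[p R] U], U : <t,t> takes [p R] : t, giving t.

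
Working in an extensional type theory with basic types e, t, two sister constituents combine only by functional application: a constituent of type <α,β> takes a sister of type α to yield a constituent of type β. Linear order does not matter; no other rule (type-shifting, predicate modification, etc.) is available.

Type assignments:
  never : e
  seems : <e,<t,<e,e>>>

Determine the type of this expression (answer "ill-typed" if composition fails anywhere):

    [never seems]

[never seems]: <e,<t,<e,e>>> applied to e yields <t,<e,e>>.

<t,<e,e>>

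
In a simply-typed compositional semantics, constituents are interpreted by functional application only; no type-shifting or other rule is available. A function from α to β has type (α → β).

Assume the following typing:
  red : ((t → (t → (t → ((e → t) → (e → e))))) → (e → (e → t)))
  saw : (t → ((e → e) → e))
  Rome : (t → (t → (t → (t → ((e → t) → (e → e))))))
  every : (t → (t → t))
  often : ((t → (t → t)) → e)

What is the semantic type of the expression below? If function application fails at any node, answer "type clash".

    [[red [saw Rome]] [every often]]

type clash

[saw Rome]: (t → ((e → e) → e)) and (t → (t → (t → (t → ((e → t) → (e → e)))))) cannot combine by function application — type clash.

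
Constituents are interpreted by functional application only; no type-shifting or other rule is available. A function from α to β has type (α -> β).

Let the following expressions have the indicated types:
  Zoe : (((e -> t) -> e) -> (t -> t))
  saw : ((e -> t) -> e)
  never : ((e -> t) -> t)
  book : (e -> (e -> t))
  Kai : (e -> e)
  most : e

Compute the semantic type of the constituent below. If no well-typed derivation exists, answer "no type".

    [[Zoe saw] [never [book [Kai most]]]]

[Zoe saw]: (((e -> t) -> e) -> (t -> t)) applied to ((e -> t) -> e) yields (t -> t).
[Kai most]: (e -> e) applied to e yields e.
[book [Kai most]]: (e -> (e -> t)) applied to e yields (e -> t).
[never [book [Kai most]]]: ((e -> t) -> t) applied to (e -> t) yields t.
[[Zoe saw] [never [book [Kai most]]]]: (t -> t) applied to t yields t.

t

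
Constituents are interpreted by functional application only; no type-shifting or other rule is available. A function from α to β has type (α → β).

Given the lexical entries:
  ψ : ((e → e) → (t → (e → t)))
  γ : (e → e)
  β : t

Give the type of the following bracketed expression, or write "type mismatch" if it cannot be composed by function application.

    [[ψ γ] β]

(e → t)

[ψ γ]: functor ψ : ((e → e) → (t → (e → t))), argument γ : (e → e); result (t → (e → t)).
[[ψ γ] β]: functor [ψ γ] : (t → (e → t)), argument β : t; result (e → t).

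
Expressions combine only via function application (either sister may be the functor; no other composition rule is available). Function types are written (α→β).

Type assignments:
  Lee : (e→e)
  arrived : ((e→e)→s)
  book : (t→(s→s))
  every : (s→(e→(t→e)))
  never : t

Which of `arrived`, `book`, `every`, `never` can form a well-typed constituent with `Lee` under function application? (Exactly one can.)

arrived

arrived — combines: arrived : ((e→e)→s) takes Lee : (e→e) as argument, giving s.
book : (t→(s→s)) — neither side's domain matches the other.
every : (s→(e→(t→e))) — neither side's domain matches the other.
never : t — neither side's domain matches the other.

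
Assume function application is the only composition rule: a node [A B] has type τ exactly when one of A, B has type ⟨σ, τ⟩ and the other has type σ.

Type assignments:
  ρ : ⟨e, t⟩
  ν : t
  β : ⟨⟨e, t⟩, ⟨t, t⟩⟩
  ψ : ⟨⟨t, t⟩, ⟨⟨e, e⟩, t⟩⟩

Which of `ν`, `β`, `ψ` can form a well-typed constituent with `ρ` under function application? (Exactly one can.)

β

ν : t — ρ needs e; ν needs nothing (atomic); neither fits.
β — combines: β : ⟨⟨e, t⟩, ⟨t, t⟩⟩ takes ρ : ⟨e, t⟩ as argument, giving ⟨t, t⟩.
ψ : ⟨⟨t, t⟩, ⟨⟨e, e⟩, t⟩⟩ — ρ needs e; ψ needs ⟨t, t⟩; neither fits.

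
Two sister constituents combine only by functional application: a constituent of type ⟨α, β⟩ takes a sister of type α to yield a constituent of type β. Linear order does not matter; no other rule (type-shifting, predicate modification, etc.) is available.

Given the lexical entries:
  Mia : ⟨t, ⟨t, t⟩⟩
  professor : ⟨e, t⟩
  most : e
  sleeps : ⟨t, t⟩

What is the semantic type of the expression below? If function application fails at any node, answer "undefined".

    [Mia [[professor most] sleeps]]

⟨t, t⟩

[professor most] — professor of type ⟨e, t⟩ combines with most of type e: type t.
[[professor most] sleeps] — sleeps of type ⟨t, t⟩ combines with [professor most] of type t: type t.
[Mia [[professor most] sleeps]] — Mia of type ⟨t, ⟨t, t⟩⟩ combines with [[professor most] sleeps] of type t: type ⟨t, t⟩.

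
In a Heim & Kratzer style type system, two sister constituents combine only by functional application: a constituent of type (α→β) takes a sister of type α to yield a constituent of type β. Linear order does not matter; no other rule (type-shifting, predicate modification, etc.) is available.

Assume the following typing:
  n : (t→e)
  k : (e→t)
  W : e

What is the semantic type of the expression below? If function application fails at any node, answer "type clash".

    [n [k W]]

e

[k W]: (e→t) applied to e yields t.
[n [k W]]: (t→e) applied to t yields e.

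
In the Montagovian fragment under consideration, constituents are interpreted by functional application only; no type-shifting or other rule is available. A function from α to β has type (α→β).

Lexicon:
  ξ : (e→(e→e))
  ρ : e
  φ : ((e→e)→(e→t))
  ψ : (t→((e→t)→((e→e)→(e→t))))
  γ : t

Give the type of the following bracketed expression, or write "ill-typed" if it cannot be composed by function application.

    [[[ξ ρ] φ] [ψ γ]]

[ξ ρ]: functor ξ : (e→(e→e)), argument ρ : e; result (e→e).
[[ξ ρ] φ]: functor φ : ((e→e)→(e→t)), argument [ξ ρ] : (e→e); result (e→t).
[ψ γ]: functor ψ : (t→((e→t)→((e→e)→(e→t)))), argument γ : t; result ((e→t)→((e→e)→(e→t))).
[[[ξ ρ] φ] [ψ γ]]: functor [ψ γ] : ((e→t)→((e→e)→(e→t))), argument [[ξ ρ] φ] : (e→t); result ((e→e)→(e→t)).

((e→e)→(e→t))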